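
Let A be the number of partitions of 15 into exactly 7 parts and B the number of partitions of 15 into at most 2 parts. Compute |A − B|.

13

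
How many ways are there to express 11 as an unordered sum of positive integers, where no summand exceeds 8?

A partial list (first 12 by largest part):
8,3
8,2,1
8,1,1,1
7,4
7,3,1
7,2,2
7,2,1,1
7,1,1,1,1
6,5
6,4,1
6,3,2
6,3,1,1
…and 40 more, for 52 total.

52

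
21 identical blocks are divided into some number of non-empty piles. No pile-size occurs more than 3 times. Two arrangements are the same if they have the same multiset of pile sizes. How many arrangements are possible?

Direct enumeration gives 395 partitions.

395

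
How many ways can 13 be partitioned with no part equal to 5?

79

Direct enumeration gives 79 partitions.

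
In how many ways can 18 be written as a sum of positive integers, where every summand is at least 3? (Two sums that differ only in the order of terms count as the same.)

33

A partial list (first 12 by largest part):
18
15+3
14+4
13+5
12+6
12+3+3
11+7
11+4+3
10+8
10+5+3
10+4+4
9+9
…and 21 more, for 33 total.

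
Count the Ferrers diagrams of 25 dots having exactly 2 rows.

12

Listing the qualifying partitions of 25:
24, 1
23, 2
22, 3
21, 4
20, 5
19, 6
18, 7
17, 8
16, 9
15, 10
14, 11
13, 12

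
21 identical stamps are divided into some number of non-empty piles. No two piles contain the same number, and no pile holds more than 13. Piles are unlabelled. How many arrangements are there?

There are too many to list fully; the first 12 (by largest part) are:
13 + 8
13 + 7 + 1
13 + 6 + 2
13 + 5 + 3
13 + 5 + 2 + 1
13 + 4 + 3 + 1
12 + 9
12 + 8 + 1
12 + 7 + 2
12 + 6 + 3
12 + 6 + 2 + 1
12 + 5 + 4
…and 45 more, for 57 total.

57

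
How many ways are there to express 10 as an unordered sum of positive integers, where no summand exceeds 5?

30

A partial list (first 12 by largest part):
5, 5
5, 4, 1
5, 3, 2
5, 3, 1, 1
5, 2, 2, 1
5, 2, 1, 1, 1
5, 1, 1, 1, 1, 1
4, 4, 2
4, 4, 1, 1
4, 3, 3
4, 3, 2, 1
4, 3, 1, 1, 1
…and 18 more, for 30 total.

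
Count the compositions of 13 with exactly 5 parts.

495

By stars and bars with positive parts, the count is C(12,4) = 495.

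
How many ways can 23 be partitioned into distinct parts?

104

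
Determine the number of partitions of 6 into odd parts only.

4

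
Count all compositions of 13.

4096

Each of the 12 gaps between 13 units is either a break or not: 2^12 = 4096.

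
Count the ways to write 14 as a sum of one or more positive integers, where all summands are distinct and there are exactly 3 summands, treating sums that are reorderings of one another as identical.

Listing the qualifying partitions of 14:
11 + 2 + 1
10 + 3 + 1
9 + 4 + 1
9 + 3 + 2
8 + 5 + 1
8 + 4 + 2
7 + 6 + 1
7 + 5 + 2
7 + 4 + 3
6 + 5 + 3
That's 10 in total.

10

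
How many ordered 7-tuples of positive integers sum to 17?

8008

Equivalently, choose which 6 of the 16 gaps become plus signs: C(16,6) = 8008.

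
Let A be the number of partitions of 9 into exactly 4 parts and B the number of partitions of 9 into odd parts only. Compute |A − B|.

2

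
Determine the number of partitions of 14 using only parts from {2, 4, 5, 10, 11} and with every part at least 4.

2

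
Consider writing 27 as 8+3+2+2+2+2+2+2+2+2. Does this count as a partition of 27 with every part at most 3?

No

The parts sum to 27, and the condition 'no summand exceeds 3' is violated.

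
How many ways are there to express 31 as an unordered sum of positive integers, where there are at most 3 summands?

There are 96 such partitions.

96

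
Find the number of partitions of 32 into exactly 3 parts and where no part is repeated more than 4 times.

Counting exhaustively, 85 partitions satisfy the conditions.

85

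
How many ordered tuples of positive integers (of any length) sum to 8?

128

There are 7 gaps and each independently is a cut or not, giving 2^7 = 128.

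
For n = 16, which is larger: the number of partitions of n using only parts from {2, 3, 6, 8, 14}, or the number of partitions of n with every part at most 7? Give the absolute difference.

153

Partitions of 16 using only parts from {2, 3, 6, 8, 14}: 11.
Partitions of 16 with every part at most 7: 164.
|11 − 164| = 153.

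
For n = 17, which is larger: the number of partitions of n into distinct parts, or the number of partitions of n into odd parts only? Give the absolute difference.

Partitions of 17 into distinct parts: 38.
Partitions of 17 into odd parts only: 38.
|38 − 38| = 0.

0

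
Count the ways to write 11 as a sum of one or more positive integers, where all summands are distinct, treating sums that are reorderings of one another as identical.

12

Enumerating:
11
1+10
2+9
3+8
1+2+8
4+7
1+3+7
5+6
1+4+6
2+3+6
2+4+5
1+2+3+5
Counting gives 12.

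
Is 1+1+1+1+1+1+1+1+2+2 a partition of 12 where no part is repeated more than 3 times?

The parts sum to 12, and the condition 'no summand is used more than 3 times' is violated.

No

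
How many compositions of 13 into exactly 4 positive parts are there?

220

A composition of 13 into 4 positive parts is chosen by placing 3 dividers among the 12 gaps between 13 units: C(12,3) = 220.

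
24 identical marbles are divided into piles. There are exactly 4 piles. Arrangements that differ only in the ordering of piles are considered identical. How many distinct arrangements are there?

108

There are 108 such partitions.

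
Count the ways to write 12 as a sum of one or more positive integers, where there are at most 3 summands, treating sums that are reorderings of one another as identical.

19

They are:
12
11+1
10+2
10+1+1
9+3
9+2+1
8+4
8+3+1
8+2+2
7+5
7+4+1
7+3+2
6+6
6+5+1
6+4+2
6+3+3
5+5+2
5+4+3
4+4+4
Counting gives 19.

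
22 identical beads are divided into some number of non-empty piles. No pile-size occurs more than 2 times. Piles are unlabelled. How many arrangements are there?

There are 297 such partitions.

297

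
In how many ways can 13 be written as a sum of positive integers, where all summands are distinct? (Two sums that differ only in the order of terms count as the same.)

18

They are:
13
1,12
2,11
3,10
1,2,10
4,9
1,3,9
5,8
1,4,8
2,3,8
6,7
1,5,7
2,4,7
1,2,3,7
2,5,6
3,4,6
1,2,4,6
1,3,4,5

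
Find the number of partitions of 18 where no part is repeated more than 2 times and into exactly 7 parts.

Listing the qualifying partitions of 18:
6,3,3,2,2,1,1
5,4,3,2,2,1,1
4,4,3,3,2,1,1
Counting gives 3.

3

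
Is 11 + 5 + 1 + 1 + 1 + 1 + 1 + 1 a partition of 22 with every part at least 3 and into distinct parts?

The parts sum to 22, and the condition 'every summand is at least 3' is violated.

No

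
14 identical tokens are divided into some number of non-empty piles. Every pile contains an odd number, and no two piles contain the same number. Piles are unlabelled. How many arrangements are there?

Listing the qualifying partitions of 14:
13,1
11,3
9,5

3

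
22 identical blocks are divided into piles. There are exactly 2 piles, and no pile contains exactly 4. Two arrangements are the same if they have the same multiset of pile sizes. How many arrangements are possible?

10

They are:
21, 1
20, 2
19, 3
17, 5
16, 6
15, 7
14, 8
13, 9
12, 10
11, 11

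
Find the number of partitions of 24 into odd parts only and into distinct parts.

They are:
23 + 1
21 + 3
19 + 5
17 + 7
15 + 9
15 + 5 + 3 + 1
13 + 11
13 + 7 + 3 + 1
11 + 9 + 3 + 1
11 + 7 + 5 + 1
9 + 7 + 5 + 3

11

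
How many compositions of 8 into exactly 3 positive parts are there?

21

Place 2 bars in the 7 internal gaps of a row of 8 dots: C(7,2) = 21.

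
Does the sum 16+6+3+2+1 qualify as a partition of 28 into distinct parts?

Yes

The parts sum to 28, and the condition 'all summands are distinct' holds.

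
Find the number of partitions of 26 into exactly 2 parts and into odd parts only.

7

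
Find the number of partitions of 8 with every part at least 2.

7

Enumerating:
8
6,2
5,3
4,4
4,2,2
3,3,2
2,2,2,2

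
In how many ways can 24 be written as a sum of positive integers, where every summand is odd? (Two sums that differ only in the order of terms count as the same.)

122

A full systematic count gives 122.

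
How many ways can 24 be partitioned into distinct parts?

122

Enumerating by decreasing first part gives 122 partitions in all.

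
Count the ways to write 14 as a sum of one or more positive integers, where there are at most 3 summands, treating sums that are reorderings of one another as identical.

24

The partitions of 14 that satisfy the conditions:
14
1+13
2+12
1+1+12
3+11
1+2+11
4+10
1+3+10
2+2+10
5+9
1+4+9
2+3+9
6+8
1+5+8
2+4+8
3+3+8
7+7
1+6+7
2+5+7
3+4+7
2+6+6
3+5+6
4+4+6
4+5+5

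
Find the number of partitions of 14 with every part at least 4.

7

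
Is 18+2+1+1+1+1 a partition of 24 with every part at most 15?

No

The parts sum to 24, and the condition 'no summand exceeds 15' is violated.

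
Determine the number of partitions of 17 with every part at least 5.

They are:
17
12+5
11+6
10+7
9+8
7+5+5
6+6+5
Counting gives 7.

7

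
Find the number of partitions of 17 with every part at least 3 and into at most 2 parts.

7

The partitions of 17 that satisfy the conditions:
17
14 + 3
13 + 4
12 + 5
11 + 6
10 + 7
9 + 8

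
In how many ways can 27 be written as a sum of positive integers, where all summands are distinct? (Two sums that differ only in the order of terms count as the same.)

192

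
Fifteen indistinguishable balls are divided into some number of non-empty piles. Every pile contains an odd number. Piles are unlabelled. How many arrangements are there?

27

There are too many to list fully; the first 12 (by largest part) are:
15
13, 1, 1
11, 3, 1
11, 1, 1, 1, 1
9, 5, 1
9, 3, 3
9, 3, 1, 1, 1
9, 1, 1, 1, 1, 1, 1
7, 7, 1
7, 5, 3
7, 5, 1, 1, 1
7, 3, 3, 1, 1
…and 15 more, for 27 total.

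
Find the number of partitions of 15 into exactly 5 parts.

30

There are too many to list fully; the first 12 (by largest part) are:
11,1,1,1,1
10,2,1,1,1
9,3,1,1,1
9,2,2,1,1
8,4,1,1,1
8,3,2,1,1
8,2,2,2,1
7,5,1,1,1
7,4,2,1,1
7,3,3,1,1
7,3,2,2,1
7,2,2,2,2
…and 18 more, for 30 total.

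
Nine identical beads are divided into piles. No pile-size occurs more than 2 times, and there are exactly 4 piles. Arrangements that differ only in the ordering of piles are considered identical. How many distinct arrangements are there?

4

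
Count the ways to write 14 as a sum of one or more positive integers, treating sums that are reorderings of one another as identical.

A full systematic count gives 135.

135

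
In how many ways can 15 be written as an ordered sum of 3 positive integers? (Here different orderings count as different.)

Place 2 bars in the 14 internal gaps of a row of 15 dots: C(14,2) = 91.

91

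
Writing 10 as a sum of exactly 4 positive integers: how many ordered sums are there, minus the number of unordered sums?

75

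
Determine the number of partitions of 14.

Enumerating by decreasing first part gives 135 partitions in all.

135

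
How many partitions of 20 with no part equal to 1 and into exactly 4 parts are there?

A partial list (first 12 by largest part):
2, 2, 2, 14
2, 2, 3, 13
2, 2, 4, 12
2, 3, 3, 12
2, 2, 5, 11
2, 3, 4, 11
3, 3, 3, 11
2, 2, 6, 10
2, 3, 5, 10
2, 4, 4, 10
3, 3, 4, 10
2, 2, 7, 9
…and 22 more, for 34 total.

34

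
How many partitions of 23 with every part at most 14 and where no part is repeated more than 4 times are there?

709

Enumerating by decreasing first part gives 709 partitions in all.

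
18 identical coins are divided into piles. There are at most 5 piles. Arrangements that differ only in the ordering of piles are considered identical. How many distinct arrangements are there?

Enumerating by decreasing first part gives 141 partitions in all.

141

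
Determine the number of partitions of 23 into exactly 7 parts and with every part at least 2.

28

A partial list (first 12 by largest part):
11, 2, 2, 2, 2, 2, 2
10, 3, 2, 2, 2, 2, 2
9, 4, 2, 2, 2, 2, 2
9, 3, 3, 2, 2, 2, 2
8, 5, 2, 2, 2, 2, 2
8, 4, 3, 2, 2, 2, 2
8, 3, 3, 3, 2, 2, 2
7, 6, 2, 2, 2, 2, 2
7, 5, 3, 2, 2, 2, 2
7, 4, 4, 2, 2, 2, 2
7, 4, 3, 3, 2, 2, 2
7, 3, 3, 3, 3, 2, 2
…and 16 more, for 28 total.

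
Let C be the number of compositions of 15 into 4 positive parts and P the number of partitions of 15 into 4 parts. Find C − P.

Ordered (compositions into 4 parts): C(14,3) = 364.
Partitions of 15 into exactly 4 parts: 27.
Difference: 364 − 27 = 337.

337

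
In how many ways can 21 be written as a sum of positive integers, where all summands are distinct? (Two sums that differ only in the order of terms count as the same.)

There are 76 such partitions.

76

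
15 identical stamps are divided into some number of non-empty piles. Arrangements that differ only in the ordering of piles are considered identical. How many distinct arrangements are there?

Direct enumeration gives 176 partitions.

176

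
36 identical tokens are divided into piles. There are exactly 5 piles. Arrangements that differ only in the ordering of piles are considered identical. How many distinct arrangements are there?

748

There are 748 such partitions.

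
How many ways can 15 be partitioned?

176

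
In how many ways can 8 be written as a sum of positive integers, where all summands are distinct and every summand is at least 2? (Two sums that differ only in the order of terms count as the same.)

Enumerating:
8
6,2
5,3

3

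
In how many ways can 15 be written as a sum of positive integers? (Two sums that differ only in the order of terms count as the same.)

176

A full systematic count gives 176.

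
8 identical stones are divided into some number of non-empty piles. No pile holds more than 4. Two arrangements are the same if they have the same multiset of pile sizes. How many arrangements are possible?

15

Enumerating:
4 + 4
4 + 3 + 1
4 + 2 + 2
4 + 2 + 1 + 1
4 + 1 + 1 + 1 + 1
3 + 3 + 2
3 + 3 + 1 + 1
3 + 2 + 2 + 1
3 + 2 + 1 + 1 + 1
3 + 1 + 1 + 1 + 1 + 1
2 + 2 + 2 + 2
2 + 2 + 2 + 1 + 1
2 + 2 + 1 + 1 + 1 + 1
2 + 1 + 1 + 1 + 1 + 1 + 1
1 + 1 + 1 + 1 + 1 + 1 + 1 + 1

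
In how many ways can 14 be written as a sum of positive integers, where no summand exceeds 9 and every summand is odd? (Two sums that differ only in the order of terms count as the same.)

They are:
9+5
9+3+1+1
9+1+1+1+1+1
7+7
7+5+1+1
7+3+3+1
7+3+1+1+1+1
7+1+1+1+1+1+1+1
5+5+3+1
5+5+1+1+1+1
5+3+3+3
5+3+3+1+1+1
5+3+1+1+1+1+1+1
5+1+1+1+1+1+1+1+1+1
3+3+3+3+1+1
3+3+3+1+1+1+1+1
3+3+1+1+1+1+1+1+1+1
3+1+1+1+1+1+1+1+1+1+1+1
1+1+1+1+1+1+1+1+1+1+1+1+1+1
That's 19 in total.

19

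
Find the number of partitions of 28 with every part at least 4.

100

There are 100 such partitions.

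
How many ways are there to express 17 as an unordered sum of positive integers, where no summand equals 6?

241

Enumerating by decreasing first part gives 241 partitions in all.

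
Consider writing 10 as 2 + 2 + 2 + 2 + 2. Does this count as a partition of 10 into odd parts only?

No

The parts sum to 10, and the condition 'every summand is odd' is violated.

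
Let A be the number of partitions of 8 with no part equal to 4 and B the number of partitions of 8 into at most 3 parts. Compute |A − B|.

Partitions of 8 with no part equal to 4: 17.
Partitions of 8 into at most 3 parts: 10.
|17 − 10| = 7.

7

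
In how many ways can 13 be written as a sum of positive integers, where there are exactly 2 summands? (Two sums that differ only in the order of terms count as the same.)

The partitions of 13 that satisfy the conditions:
12, 1
11, 2
10, 3
9, 4
8, 5
7, 6
That's 6 in total.

6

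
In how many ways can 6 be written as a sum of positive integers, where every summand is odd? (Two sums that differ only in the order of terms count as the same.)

4

The partitions of 6 that satisfy the conditions:
5, 1
3, 3
3, 1, 1, 1
1, 1, 1, 1, 1, 1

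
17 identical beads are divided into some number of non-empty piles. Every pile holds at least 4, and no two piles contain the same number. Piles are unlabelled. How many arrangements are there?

8

The partitions of 17 that satisfy the conditions:
17
13, 4
12, 5
11, 6
10, 7
9, 8
8, 5, 4
7, 6, 4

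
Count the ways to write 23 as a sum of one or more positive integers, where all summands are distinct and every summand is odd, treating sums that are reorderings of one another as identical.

They are:
23
19 + 3 + 1
17 + 5 + 1
15 + 7 + 1
15 + 5 + 3
13 + 9 + 1
13 + 7 + 3
11 + 9 + 3
11 + 7 + 5
That's 9 in total.

9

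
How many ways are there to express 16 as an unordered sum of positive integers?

Enumerating by decreasing first part gives 231 partitions in all.

231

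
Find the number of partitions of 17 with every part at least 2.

66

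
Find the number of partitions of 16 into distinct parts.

32

A partial list (first 12 by largest part):
16
1,15
2,14
3,13
1,2,13
4,12
1,3,12
5,11
1,4,11
2,3,11
6,10
1,5,10
…and 20 more, for 32 total.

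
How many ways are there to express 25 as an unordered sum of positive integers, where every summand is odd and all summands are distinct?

Enumerating:
25
1, 3, 21
1, 5, 19
1, 7, 17
3, 5, 17
1, 9, 15
3, 7, 15
1, 11, 13
3, 9, 13
5, 7, 13
5, 9, 11
1, 3, 5, 7, 9

12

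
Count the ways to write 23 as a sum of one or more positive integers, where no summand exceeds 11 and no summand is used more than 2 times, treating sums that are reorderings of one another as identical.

246

A full systematic count gives 246.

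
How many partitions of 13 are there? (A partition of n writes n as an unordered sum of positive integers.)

There are 101 such partitions.

101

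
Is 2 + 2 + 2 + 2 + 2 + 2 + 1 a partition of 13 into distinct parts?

The parts sum to 13, and the condition 'all summands are distinct' is violated.

No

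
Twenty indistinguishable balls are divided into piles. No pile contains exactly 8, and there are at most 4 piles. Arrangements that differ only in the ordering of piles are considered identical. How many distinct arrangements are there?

Enumerating by decreasing first part gives 89 partitions in all.

89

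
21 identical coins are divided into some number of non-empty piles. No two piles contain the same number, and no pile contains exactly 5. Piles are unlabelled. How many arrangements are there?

53

There are too many to list fully; the first 12 (by largest part) are:
21
20,1
19,2
18,3
18,2,1
17,4
17,3,1
16,4,1
16,3,2
15,6
15,4,2
15,3,2,1
…and 41 more, for 53 total.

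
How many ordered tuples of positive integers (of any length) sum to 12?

2048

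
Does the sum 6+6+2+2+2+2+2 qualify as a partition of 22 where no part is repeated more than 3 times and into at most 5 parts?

No

The parts sum to 22, and the condition 'no summand is used more than 3 times' is violated.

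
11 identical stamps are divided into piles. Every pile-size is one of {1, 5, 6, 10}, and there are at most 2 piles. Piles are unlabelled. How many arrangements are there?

2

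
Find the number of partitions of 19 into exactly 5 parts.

There are too many to list fully; the first 12 (by largest part) are:
15+1+1+1+1
14+2+1+1+1
13+3+1+1+1
13+2+2+1+1
12+4+1+1+1
12+3+2+1+1
12+2+2+2+1
11+5+1+1+1
11+4+2+1+1
11+3+3+1+1
11+3+2+2+1
11+2+2+2+2
…and 58 more, for 70 total.

70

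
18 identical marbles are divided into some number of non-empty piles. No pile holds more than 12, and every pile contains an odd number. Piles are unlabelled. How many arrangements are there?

40

There are too many to list fully; the first 12 (by largest part) are:
11, 7
11, 5, 1, 1
11, 3, 3, 1
11, 3, 1, 1, 1, 1
11, 1, 1, 1, 1, 1, 1, 1
9, 9
9, 7, 1, 1
9, 5, 3, 1
9, 5, 1, 1, 1, 1
9, 3, 3, 3
9, 3, 3, 1, 1, 1
9, 3, 1, 1, 1, 1, 1, 1
…and 28 more, for 40 total.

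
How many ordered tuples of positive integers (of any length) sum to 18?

131072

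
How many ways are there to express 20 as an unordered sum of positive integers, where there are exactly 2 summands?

10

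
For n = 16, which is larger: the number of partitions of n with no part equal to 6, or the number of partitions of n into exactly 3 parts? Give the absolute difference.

Partitions of 16 with no part equal to 6: 189.
Partitions of 16 into exactly 3 parts: 21.
|189 − 21| = 168.

168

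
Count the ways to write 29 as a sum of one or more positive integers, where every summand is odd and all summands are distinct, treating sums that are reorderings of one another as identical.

17

They are:
29
25,3,1
23,5,1
21,7,1
21,5,3
19,9,1
19,7,3
17,11,1
17,9,3
17,7,5
15,13,1
15,11,3
15,9,5
13,11,5
13,9,7
13,7,5,3,1
11,9,5,3,1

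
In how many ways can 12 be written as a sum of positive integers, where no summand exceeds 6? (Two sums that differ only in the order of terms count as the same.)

A partial list (first 12 by largest part):
6 + 6
6 + 5 + 1
6 + 4 + 2
6 + 4 + 1 + 1
6 + 3 + 3
6 + 3 + 2 + 1
6 + 3 + 1 + 1 + 1
6 + 2 + 2 + 2
6 + 2 + 2 + 1 + 1
6 + 2 + 1 + 1 + 1 + 1
6 + 1 + 1 + 1 + 1 + 1 + 1
5 + 5 + 2
…and 46 more, for 58 total.

58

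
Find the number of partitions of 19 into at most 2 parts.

Listing the qualifying partitions of 19:
19
18 + 1
17 + 2
16 + 3
15 + 4
14 + 5
13 + 6
12 + 7
11 + 8
10 + 9
That's 10 in total.

10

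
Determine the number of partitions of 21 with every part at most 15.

773

There are 773 such partitions.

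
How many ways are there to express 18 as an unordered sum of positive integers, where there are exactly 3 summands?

27

There are too many to list fully; the first 12 (by largest part) are:
1, 1, 16
1, 2, 15
1, 3, 14
2, 2, 14
1, 4, 13
2, 3, 13
1, 5, 12
2, 4, 12
3, 3, 12
1, 6, 11
2, 5, 11
3, 4, 11
…and 15 more, for 27 total.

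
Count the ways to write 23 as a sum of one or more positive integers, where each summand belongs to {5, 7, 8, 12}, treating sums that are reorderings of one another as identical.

Listing the qualifying partitions of 23:
8+8+7
8+5+5+5
That's 2 in total.

2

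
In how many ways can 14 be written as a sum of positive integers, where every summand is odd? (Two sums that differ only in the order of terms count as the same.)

22

Listing the qualifying partitions of 14:
13 + 1
11 + 3
11 + 1 + 1 + 1
9 + 5
9 + 3 + 1 + 1
9 + 1 + 1 + 1 + 1 + 1
7 + 7
7 + 5 + 1 + 1
7 + 3 + 3 + 1
7 + 3 + 1 + 1 + 1 + 1
7 + 1 + 1 + 1 + 1 + 1 + 1 + 1
5 + 5 + 3 + 1
5 + 5 + 1 + 1 + 1 + 1
5 + 3 + 3 + 3
5 + 3 + 3 + 1 + 1 + 1
5 + 3 + 1 + 1 + 1 + 1 + 1 + 1
5 + 1 + 1 + 1 + 1 + 1 + 1 + 1 + 1 + 1
3 + 3 + 3 + 3 + 1 + 1
3 + 3 + 3 + 1 + 1 + 1 + 1 + 1
3 + 3 + 1 + 1 + 1 + 1 + 1 + 1 + 1 + 1
3 + 1 + 1 + 1 + 1 + 1 + 1 + 1 + 1 + 1 + 1 + 1
1 + 1 + 1 + 1 + 1 + 1 + 1 + 1 + 1 + 1 + 1 + 1 + 1 + 1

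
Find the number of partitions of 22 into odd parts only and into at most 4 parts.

They are:
1+21
3+19
1+1+1+19
5+17
1+1+3+17
7+15
1+1+5+15
1+3+3+15
9+13
1+1+7+13
1+3+5+13
3+3+3+13
11+11
1+1+9+11
1+3+7+11
1+5+5+11
3+3+5+11
1+3+9+9
1+5+7+9
3+3+7+9
3+5+5+9
1+7+7+7
3+5+7+7
5+5+5+7

24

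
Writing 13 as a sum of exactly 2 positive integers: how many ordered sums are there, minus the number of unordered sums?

Ordered (compositions into 2 parts): C(12,1) = 12.
Unordered (partitions into 2 parts): 6.
Difference: 12 − 6 = 6.

6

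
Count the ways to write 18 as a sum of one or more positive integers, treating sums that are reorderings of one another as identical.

385

A full systematic count gives 385.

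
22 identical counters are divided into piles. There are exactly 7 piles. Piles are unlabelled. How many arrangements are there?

131

Counting exhaustively, 131 partitions satisfy the conditions.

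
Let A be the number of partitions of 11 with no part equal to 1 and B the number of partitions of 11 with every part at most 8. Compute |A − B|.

38

Partitions of 11 with no part equal to 1: 14.
Partitions of 11 with every part at most 8: 52.
|14 − 52| = 38.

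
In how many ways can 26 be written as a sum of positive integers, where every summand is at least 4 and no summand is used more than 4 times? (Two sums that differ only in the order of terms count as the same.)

A partial list (first 12 by largest part):
26
4, 22
5, 21
6, 20
7, 19
8, 18
4, 4, 18
9, 17
4, 5, 17
10, 16
4, 6, 16
5, 5, 16
…and 57 more, for 69 total.

69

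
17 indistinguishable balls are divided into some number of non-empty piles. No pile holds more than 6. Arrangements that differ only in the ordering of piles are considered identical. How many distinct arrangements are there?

163

Counting exhaustively, 163 partitions satisfy the conditions.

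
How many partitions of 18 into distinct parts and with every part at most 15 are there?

43

There are too many to list fully; the first 12 (by largest part) are:
15+3
15+2+1
14+4
14+3+1
13+5
13+4+1
13+3+2
12+6
12+5+1
12+4+2
12+3+2+1
11+7
…and 31 more, for 43 total.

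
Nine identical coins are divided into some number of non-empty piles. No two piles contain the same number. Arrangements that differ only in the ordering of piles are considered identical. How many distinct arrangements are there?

The partitions of 9 that satisfy the conditions:
9
8+1
7+2
6+3
6+2+1
5+4
5+3+1
4+3+2

8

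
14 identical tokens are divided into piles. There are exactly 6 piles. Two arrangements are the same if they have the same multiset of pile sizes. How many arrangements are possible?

Enumerating:
9+1+1+1+1+1
8+2+1+1+1+1
7+3+1+1+1+1
7+2+2+1+1+1
6+4+1+1+1+1
6+3+2+1+1+1
6+2+2+2+1+1
5+5+1+1+1+1
5+4+2+1+1+1
5+3+3+1+1+1
5+3+2+2+1+1
5+2+2+2+2+1
4+4+3+1+1+1
4+4+2+2+1+1
4+3+3+2+1+1
4+3+2+2+2+1
4+2+2+2+2+2
3+3+3+3+1+1
3+3+3+2+2+1
3+3+2+2+2+2
Counting gives 20.

20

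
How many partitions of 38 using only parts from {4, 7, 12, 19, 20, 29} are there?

7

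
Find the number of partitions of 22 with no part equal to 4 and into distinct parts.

There are too many to list fully; the first 12 (by largest part) are:
22
21 + 1
20 + 2
19 + 3
19 + 2 + 1
18 + 3 + 1
17 + 5
17 + 3 + 2
16 + 6
16 + 5 + 1
16 + 3 + 2 + 1
15 + 7
…and 46 more, for 58 total.

58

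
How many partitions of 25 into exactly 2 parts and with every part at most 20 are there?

8

They are:
20,5
19,6
18,7
17,8
16,9
15,10
14,11
13,12
Counting gives 8.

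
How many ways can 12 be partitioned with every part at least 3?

They are:
12
9, 3
8, 4
7, 5
6, 6
6, 3, 3
5, 4, 3
4, 4, 4
3, 3, 3, 3

9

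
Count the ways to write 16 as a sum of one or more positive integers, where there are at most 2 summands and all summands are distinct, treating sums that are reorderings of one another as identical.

Enumerating:
16
15+1
14+2
13+3
12+4
11+5
10+6
9+7
That's 8 in total.

8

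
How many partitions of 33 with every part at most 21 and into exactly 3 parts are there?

A partial list (first 12 by largest part):
21,11,1
21,10,2
21,9,3
21,8,4
21,7,5
21,6,6
20,12,1
20,11,2
20,10,3
20,9,4
20,8,5
20,7,6
…and 49 more, for 61 total.

61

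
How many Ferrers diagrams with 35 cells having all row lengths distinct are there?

Counting exhaustively, 585 partitions satisfy the conditions.

585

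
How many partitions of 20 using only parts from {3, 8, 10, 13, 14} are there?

Enumerating:
14,3,3
10,10
8,3,3,3,3

3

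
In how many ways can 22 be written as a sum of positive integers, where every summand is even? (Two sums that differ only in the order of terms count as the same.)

56

There are too many to list fully; the first 12 (by largest part) are:
22
20, 2
18, 4
18, 2, 2
16, 6
16, 4, 2
16, 2, 2, 2
14, 8
14, 6, 2
14, 4, 4
14, 4, 2, 2
14, 2, 2, 2, 2
…and 44 more, for 56 total.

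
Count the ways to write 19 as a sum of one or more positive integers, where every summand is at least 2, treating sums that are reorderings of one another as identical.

105

Systematic enumeration (by largest part, then next-largest, …) yields 105.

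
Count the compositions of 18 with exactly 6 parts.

A composition of 18 into 6 positive parts is chosen by placing 5 dividers among the 17 gaps between 18 units: C(17,5) = 6188.

6188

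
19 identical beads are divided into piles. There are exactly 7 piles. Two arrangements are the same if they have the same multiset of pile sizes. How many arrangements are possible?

A partial list (first 12 by largest part):
13+1+1+1+1+1+1
12+2+1+1+1+1+1
11+3+1+1+1+1+1
11+2+2+1+1+1+1
10+4+1+1+1+1+1
10+3+2+1+1+1+1
10+2+2+2+1+1+1
9+5+1+1+1+1+1
9+4+2+1+1+1+1
9+3+3+1+1+1+1
9+3+2+2+1+1+1
9+2+2+2+2+1+1
…and 53 more, for 65 total.

65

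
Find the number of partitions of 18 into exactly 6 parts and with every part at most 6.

A partial list (first 12 by largest part):
1 + 1 + 1 + 3 + 6 + 6
1 + 1 + 2 + 2 + 6 + 6
1 + 1 + 1 + 4 + 5 + 6
1 + 1 + 2 + 3 + 5 + 6
1 + 2 + 2 + 2 + 5 + 6
1 + 1 + 2 + 4 + 4 + 6
1 + 1 + 3 + 3 + 4 + 6
1 + 2 + 2 + 3 + 4 + 6
2 + 2 + 2 + 2 + 4 + 6
1 + 2 + 3 + 3 + 3 + 6
2 + 2 + 2 + 3 + 3 + 6
1 + 1 + 1 + 5 + 5 + 5
…and 17 more, for 29 total.

29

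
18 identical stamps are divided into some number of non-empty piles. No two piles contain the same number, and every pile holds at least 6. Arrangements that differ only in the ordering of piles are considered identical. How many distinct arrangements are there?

Enumerating:
18
6+12
7+11
8+10

4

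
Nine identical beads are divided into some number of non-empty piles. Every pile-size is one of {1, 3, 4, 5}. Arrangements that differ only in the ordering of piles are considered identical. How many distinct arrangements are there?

10

Listing the qualifying partitions of 9:
5 + 4
5 + 3 + 1
5 + 1 + 1 + 1 + 1
4 + 4 + 1
4 + 3 + 1 + 1
4 + 1 + 1 + 1 + 1 + 1
3 + 3 + 3
3 + 3 + 1 + 1 + 1
3 + 1 + 1 + 1 + 1 + 1 + 1
1 + 1 + 1 + 1 + 1 + 1 + 1 + 1 + 1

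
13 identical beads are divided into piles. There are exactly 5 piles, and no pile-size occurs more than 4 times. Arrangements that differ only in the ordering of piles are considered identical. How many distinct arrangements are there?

18

They are:
9+1+1+1+1
8+2+1+1+1
7+3+1+1+1
7+2+2+1+1
6+4+1+1+1
6+3+2+1+1
6+2+2+2+1
5+5+1+1+1
5+4+2+1+1
5+3+3+1+1
5+3+2+2+1
5+2+2+2+2
4+4+3+1+1
4+4+2+2+1
4+3+3+2+1
4+3+2+2+2
3+3+3+3+1
3+3+3+2+2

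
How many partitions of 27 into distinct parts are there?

192

Counting exhaustively, 192 partitions satisfy the conditions.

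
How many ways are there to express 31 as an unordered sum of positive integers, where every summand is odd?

340

Direct enumeration gives 340 partitions.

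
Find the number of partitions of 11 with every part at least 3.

Listing the qualifying partitions of 11:
11
8,3
7,4
6,5
5,3,3
4,4,3

6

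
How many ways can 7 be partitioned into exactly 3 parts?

4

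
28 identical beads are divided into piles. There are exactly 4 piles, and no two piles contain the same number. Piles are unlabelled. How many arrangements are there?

There are 84 such partitions.

84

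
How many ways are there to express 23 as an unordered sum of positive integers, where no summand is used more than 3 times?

Systematic enumeration (by largest part, then next-largest, …) yields 592.

592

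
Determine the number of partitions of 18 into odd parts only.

46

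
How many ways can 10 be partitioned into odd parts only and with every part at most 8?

9

Listing the qualifying partitions of 10:
7,3
7,1,1,1
5,5
5,3,1,1
5,1,1,1,1,1
3,3,3,1
3,3,1,1,1,1
3,1,1,1,1,1,1,1
1,1,1,1,1,1,1,1,1,1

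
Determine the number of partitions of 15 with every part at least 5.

Enumerating:
15
5,10
6,9
7,8
5,5,5

5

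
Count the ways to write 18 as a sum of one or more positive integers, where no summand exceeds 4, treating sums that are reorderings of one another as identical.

84

Direct enumeration gives 84 partitions.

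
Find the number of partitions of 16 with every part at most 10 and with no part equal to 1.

48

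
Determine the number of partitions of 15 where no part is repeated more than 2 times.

70

There are too many to list fully; the first 12 (by largest part) are:
15
14, 1
13, 2
13, 1, 1
12, 3
12, 2, 1
11, 4
11, 3, 1
11, 2, 2
11, 2, 1, 1
10, 5
10, 4, 1
…and 58 more, for 70 total.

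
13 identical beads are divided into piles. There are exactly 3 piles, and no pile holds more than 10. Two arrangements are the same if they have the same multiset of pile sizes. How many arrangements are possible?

Listing the qualifying partitions of 13:
1+2+10
1+3+9
2+2+9
1+4+8
2+3+8
1+5+7
2+4+7
3+3+7
1+6+6
2+5+6
3+4+6
3+5+5
4+4+5
That's 13 in total.

13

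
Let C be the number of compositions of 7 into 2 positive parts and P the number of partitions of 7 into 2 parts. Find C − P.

3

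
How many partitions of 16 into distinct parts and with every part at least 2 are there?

17

The partitions of 16 that satisfy the conditions:
16
2+14
3+13
4+12
5+11
2+3+11
6+10
2+4+10
7+9
2+5+9
3+4+9
2+6+8
3+5+8
3+6+7
4+5+7
2+3+4+7
2+3+5+6
Counting gives 17.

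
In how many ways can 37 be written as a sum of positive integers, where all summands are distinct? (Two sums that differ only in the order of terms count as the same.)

760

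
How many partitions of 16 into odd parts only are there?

32

There are too many to list fully; the first 12 (by largest part) are:
15 + 1
13 + 3
13 + 1 + 1 + 1
11 + 5
11 + 3 + 1 + 1
11 + 1 + 1 + 1 + 1 + 1
9 + 7
9 + 5 + 1 + 1
9 + 3 + 3 + 1
9 + 3 + 1 + 1 + 1 + 1
9 + 1 + 1 + 1 + 1 + 1 + 1 + 1
7 + 7 + 1 + 1
…and 20 more, for 32 total.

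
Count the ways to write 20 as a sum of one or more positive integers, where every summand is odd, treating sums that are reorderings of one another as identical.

64

There are too many to list fully; the first 12 (by largest part) are:
19+1
17+3
17+1+1+1
15+5
15+3+1+1
15+1+1+1+1+1
13+7
13+5+1+1
13+3+3+1
13+3+1+1+1+1
13+1+1+1+1+1+1+1
11+9
…and 52 more, for 64 total.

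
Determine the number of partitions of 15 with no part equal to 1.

41

A partial list (first 12 by largest part):
15
2+13
3+12
4+11
2+2+11
5+10
2+3+10
6+9
2+4+9
3+3+9
2+2+2+9
7+8
…and 29 more, for 41 total.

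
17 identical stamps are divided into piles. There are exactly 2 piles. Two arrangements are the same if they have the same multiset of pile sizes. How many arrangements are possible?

Enumerating:
16,1
15,2
14,3
13,4
12,5
11,6
10,7
9,8

8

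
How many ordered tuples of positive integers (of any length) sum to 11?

1024

The number of compositions of n is 2^(n−1); here 2^10 = 1024.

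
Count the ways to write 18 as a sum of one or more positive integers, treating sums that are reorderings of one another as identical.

There are 385 such partitions.

385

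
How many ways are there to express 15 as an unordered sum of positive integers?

Enumerating by decreasing first part gives 176 partitions in all.

176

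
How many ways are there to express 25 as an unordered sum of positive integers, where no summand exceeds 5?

Enumerating by decreasing first part gives 377 partitions in all.

377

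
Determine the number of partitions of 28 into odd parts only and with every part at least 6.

5

The partitions of 28 that satisfy the conditions:
21 + 7
19 + 9
17 + 11
15 + 13
7 + 7 + 7 + 7
Counting gives 5.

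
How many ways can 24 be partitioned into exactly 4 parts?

Enumerating by decreasing first part gives 108 partitions in all.

108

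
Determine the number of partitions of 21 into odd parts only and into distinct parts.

8

The partitions of 21 that satisfy the conditions:
21
1 + 3 + 17
1 + 5 + 15
1 + 7 + 13
3 + 5 + 13
1 + 9 + 11
3 + 7 + 11
5 + 7 + 9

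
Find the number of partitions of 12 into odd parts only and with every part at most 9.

The partitions of 12 that satisfy the conditions:
3 + 9
1 + 1 + 1 + 9
5 + 7
1 + 1 + 3 + 7
1 + 1 + 1 + 1 + 1 + 7
1 + 1 + 5 + 5
1 + 3 + 3 + 5
1 + 1 + 1 + 1 + 3 + 5
1 + 1 + 1 + 1 + 1 + 1 + 1 + 5
3 + 3 + 3 + 3
1 + 1 + 1 + 3 + 3 + 3
1 + 1 + 1 + 1 + 1 + 1 + 3 + 3
1 + 1 + 1 + 1 + 1 + 1 + 1 + 1 + 1 + 3
1 + 1 + 1 + 1 + 1 + 1 + 1 + 1 + 1 + 1 + 1 + 1

14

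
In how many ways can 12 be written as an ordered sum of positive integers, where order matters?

Each of the 11 gaps between 12 units is either a break or not: 2^11 = 2048.

2048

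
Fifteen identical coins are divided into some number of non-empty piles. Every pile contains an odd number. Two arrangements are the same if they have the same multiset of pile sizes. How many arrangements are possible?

27

A partial list (first 12 by largest part):
15
13, 1, 1
11, 3, 1
11, 1, 1, 1, 1
9, 5, 1
9, 3, 3
9, 3, 1, 1, 1
9, 1, 1, 1, 1, 1, 1
7, 7, 1
7, 5, 3
7, 5, 1, 1, 1
7, 3, 3, 1, 1
…and 15 more, for 27 total.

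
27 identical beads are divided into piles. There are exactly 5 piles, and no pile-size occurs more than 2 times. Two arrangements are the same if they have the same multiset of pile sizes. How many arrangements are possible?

Direct enumeration gives 203 partitions.

203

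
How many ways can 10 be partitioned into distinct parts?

10

Listing the qualifying partitions of 10:
10
9 + 1
8 + 2
7 + 3
7 + 2 + 1
6 + 4
6 + 3 + 1
5 + 4 + 1
5 + 3 + 2
4 + 3 + 2 + 1
Counting gives 10.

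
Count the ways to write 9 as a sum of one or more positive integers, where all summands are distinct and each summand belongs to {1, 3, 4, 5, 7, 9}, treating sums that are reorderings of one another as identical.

3

They are:
9
5 + 4
5 + 3 + 1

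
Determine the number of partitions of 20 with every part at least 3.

49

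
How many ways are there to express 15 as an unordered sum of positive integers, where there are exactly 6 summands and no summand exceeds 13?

A partial list (first 12 by largest part):
1+1+1+1+1+10
1+1+1+1+2+9
1+1+1+1+3+8
1+1+1+2+2+8
1+1+1+1+4+7
1+1+1+2+3+7
1+1+2+2+2+7
1+1+1+1+5+6
1+1+1+2+4+6
1+1+1+3+3+6
1+1+2+2+3+6
1+2+2+2+2+6
…and 14 more, for 26 total.

26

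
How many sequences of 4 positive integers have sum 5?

By stars and bars with positive parts, the count is C(4,3) = 4.

4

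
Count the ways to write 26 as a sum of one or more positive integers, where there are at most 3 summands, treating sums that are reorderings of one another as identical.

70

A partial list (first 12 by largest part):
26
25, 1
24, 2
24, 1, 1
23, 3
23, 2, 1
22, 4
22, 3, 1
22, 2, 2
21, 5
21, 4, 1
21, 3, 2
…and 58 more, for 70 total.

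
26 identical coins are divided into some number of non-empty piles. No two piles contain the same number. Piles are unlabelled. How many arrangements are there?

Enumerating by decreasing first part gives 165 partitions in all.

165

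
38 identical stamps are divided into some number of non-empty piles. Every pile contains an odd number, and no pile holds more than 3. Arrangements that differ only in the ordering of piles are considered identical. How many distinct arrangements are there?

13

Enumerating:
1 + 1 + 3 + 3 + 3 + 3 + 3 + 3 + 3 + 3 + 3 + 3 + 3 + 3
1 + 1 + 1 + 1 + 1 + 3 + 3 + 3 + 3 + 3 + 3 + 3 + 3 + 3 + 3 + 3
1 + 1 + 1 + 1 + 1 + 1 + 1 + 1 + 3 + 3 + 3 + 3 + 3 + 3 + 3 + 3 + 3 + 3
1 + 1 + 1 + 1 + 1 + 1 + 1 + 1 + 1 + 1 + 1 + 3 + 3 + 3 + 3 + 3 + 3 + 3 + 3 + 3
1 + 1 + 1 + 1 + 1 + 1 + 1 + 1 + 1 + 1 + 1 + 1 + 1 + 1 + 3 + 3 + 3 + 3 + 3 + 3 + 3 + 3
1 + 1 + 1 + 1 + 1 + 1 + 1 + 1 + 1 + 1 + 1 + 1 + 1 + 1 + 1 + 1 + 1 + 3 + 3 + 3 + 3 + 3 + 3 + 3
1 + 1 + 1 + 1 + 1 + 1 + 1 + 1 + 1 + 1 + 1 + 1 + 1 + 1 + 1 + 1 + 1 + 1 + 1 + 1 + 3 + 3 + 3 + 3 + 3 + 3
1 + 1 + 1 + 1 + 1 + 1 + 1 + 1 + 1 + 1 + 1 + 1 + 1 + 1 + 1 + 1 + 1 + 1 + 1 + 1 + 1 + 1 + 1 + 3 + 3 + 3 + 3 + 3
1 + 1 + 1 + 1 + 1 + 1 + 1 + 1 + 1 + 1 + 1 + 1 + 1 + 1 + 1 + 1 + 1 + 1 + 1 + 1 + 1 + 1 + 1 + 1 + 1 + 1 + 3 + 3 + 3 + 3
1 + 1 + 1 + 1 + 1 + 1 + 1 + 1 + 1 + 1 + 1 + 1 + 1 + 1 + 1 + 1 + 1 + 1 + 1 + 1 + 1 + 1 + 1 + 1 + 1 + 1 + 1 + 1 + 1 + 3 + 3 + 3
1 + 1 + 1 + 1 + 1 + 1 + 1 + 1 + 1 + 1 + 1 + 1 + 1 + 1 + 1 + 1 + 1 + 1 + 1 + 1 + 1 + 1 + 1 + 1 + 1 + 1 + 1 + 1 + 1 + 1 + 1 + 1 + 3 + 3
1 + 1 + 1 + 1 + 1 + 1 + 1 + 1 + 1 + 1 + 1 + 1 + 1 + 1 + 1 + 1 + 1 + 1 + 1 + 1 + 1 + 1 + 1 + 1 + 1 + 1 + 1 + 1 + 1 + 1 + 1 + 1 + 1 + 1 + 1 + 3
1 + 1 + 1 + 1 + 1 + 1 + 1 + 1 + 1 + 1 + 1 + 1 + 1 + 1 + 1 + 1 + 1 + 1 + 1 + 1 + 1 + 1 + 1 + 1 + 1 + 1 + 1 + 1 + 1 + 1 + 1 + 1 + 1 + 1 + 1 + 1 + 1 + 1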